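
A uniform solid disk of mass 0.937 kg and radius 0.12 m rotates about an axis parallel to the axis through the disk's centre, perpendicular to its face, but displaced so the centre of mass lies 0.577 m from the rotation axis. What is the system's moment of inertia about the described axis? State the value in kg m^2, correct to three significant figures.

I_cm = (1/2)MR² = (1/2)(0.937)(0.12)² = 0.0067464 kg m^2; centre at d = 0.577 m, so the parallel axis theorem gives I = 0.0067464 + (0.937)(0.577)² = 0.3187 kg m^2.

0.319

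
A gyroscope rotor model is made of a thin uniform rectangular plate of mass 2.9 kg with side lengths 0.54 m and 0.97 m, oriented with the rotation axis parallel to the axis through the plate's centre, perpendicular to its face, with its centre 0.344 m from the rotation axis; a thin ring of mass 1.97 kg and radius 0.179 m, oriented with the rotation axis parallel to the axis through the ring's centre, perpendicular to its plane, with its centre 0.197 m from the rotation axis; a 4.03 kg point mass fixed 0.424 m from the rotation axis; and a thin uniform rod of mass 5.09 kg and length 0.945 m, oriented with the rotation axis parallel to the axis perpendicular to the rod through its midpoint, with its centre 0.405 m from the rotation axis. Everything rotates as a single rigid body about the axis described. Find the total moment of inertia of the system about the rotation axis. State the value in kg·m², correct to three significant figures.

Rectangular plate: I_cm = (1/12)M(a²+b²) = (1/12)(2.9)[(0.54)² + (0.97)²] = 0.29785 kg·m²; centre at d = 0.344 m, so I = I_cm + Md² gives I = 0.29785 + (2.9)(0.344)² = 0.64103 kg·m².
Thin ring: I_cm = MR² = (1.97)(0.179)² = 0.063121 kg·m²; centre at d = 0.197 m, so I = I_cm + Md² gives I = 0.063121 + (1.97)(0.197)² = 0.13957 kg·m².
Point mass: I_cm = 0; centre at d = 0.424 m, so I = I_cm + Md² gives I = 0 + (4.03)(0.424)² = 0.7245 kg·m².
Thin rod: I_cm = (1/12)ML² = (1/12)(5.09)(0.945)² = 0.37879 kg·m²; centre at d = 0.405 m, so I = I_cm + Md² gives I = 0.37879 + (5.09)(0.405)² = 1.2137 kg·m².
Total I = 0.64103 + 0.13957 + 0.7245 + 1.2137 = 2.7188 kg·m².

2.72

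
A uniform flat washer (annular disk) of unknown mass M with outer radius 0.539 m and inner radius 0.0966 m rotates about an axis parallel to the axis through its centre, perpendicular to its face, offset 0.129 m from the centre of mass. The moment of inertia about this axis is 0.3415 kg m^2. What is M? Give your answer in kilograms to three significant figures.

2.05

I = I_cm + Md² = (1/2)M(R²+r²) + Md² = M·[0.5·[(0.539)² + (0.0966)²] + (0.129)²] = M·0.16657.
So M = 0.3415 / 0.16657 = 2.0502 kg.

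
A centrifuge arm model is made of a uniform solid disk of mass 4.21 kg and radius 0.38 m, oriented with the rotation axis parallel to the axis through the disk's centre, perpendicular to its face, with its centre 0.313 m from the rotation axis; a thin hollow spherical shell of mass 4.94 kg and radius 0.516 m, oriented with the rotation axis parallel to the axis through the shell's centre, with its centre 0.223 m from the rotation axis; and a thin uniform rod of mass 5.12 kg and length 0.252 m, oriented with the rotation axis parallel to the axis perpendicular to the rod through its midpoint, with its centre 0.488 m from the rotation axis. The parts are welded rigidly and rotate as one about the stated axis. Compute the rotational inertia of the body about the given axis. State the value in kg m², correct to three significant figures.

3.09

Solid disk: I_cm = (1/2)MR² = (1/2)(4.21)(0.38)² = 0.30396 kg m²; centre at d = 0.313 m, so the parallel axis theorem gives I = 0.30396 + (4.21)(0.313)² = 0.71641 kg m².
Spherical shell: I_cm = (2/3)MR² = (2/3)(4.94)(0.516)² = 0.87687 kg m²; centre at d = 0.223 m, so the parallel axis theorem gives I = 0.87687 + (4.94)(0.223)² = 1.1225 kg m².
Thin rod: I_cm = (1/12)ML² = (1/12)(5.12)(0.252)² = 0.027095 kg m²; centre at d = 0.488 m, so the parallel axis theorem gives I = 0.027095 + (5.12)(0.488)² = 1.2464 kg m².
Total I = 0.71641 + 1.1225 + 1.2464 = 3.0853 kg m².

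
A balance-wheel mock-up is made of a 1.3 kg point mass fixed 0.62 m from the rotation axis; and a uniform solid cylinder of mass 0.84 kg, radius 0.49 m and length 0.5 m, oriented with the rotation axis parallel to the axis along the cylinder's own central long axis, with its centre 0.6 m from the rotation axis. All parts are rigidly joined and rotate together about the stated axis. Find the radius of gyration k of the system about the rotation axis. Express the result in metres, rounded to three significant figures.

Point mass: I_cm = 0; centre at d = 0.62 m, so the parallel axis theorem gives I = 0 + (1.3)(0.62)² = 0.49972 kg·m².
Solid cylinder: I_cm = (1/2)MR² = (1/2)(0.84)(0.49)² = 0.10084 kg·m²; centre at d = 0.6 m, so the parallel axis theorem gives I = 0.10084 + (0.84)(0.6)² = 0.40324 kg·m².
Total I = 0.90296 kg·m²; total mass M = 2.14 kg.
k = √(I/M) = √(0.90296/2.14) = 0.64957 m.

0.650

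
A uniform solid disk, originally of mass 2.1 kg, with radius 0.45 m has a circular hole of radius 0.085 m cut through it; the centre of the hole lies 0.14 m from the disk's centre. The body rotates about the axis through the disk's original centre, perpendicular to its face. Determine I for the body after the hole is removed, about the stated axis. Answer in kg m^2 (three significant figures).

0.211

Unpierced body about its centre: I₀ = (1/2)MR² = (1/2)(2.1)(0.45)² = 0.21263 kg m^2.
The removed disk has mass m = M·(r/R)² = (2.1)(0.085/0.45)² = 0.074926 kg (same uniform areal density).
Its moment of inertia about the rotation axis (parallel-axis theorem): I_hole = (1/2)mr² + md² = (1/2)(0.074926)(0.085)² + (0.074926)(0.14)² = 0.0017392 kg m^2.
Treating the hole as negative mass, I = I₀ − I_hole = 0.21263 − 0.0017392 = 0.21089 kg m^2.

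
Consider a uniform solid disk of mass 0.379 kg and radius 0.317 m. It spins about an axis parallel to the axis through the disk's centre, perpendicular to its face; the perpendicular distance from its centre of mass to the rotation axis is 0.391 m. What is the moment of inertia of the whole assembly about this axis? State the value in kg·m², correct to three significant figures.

I_cm = (1/2)MR² = (1/2)(0.379)(0.317)² = 0.019043 kg·m²; centre at d = 0.391 m, so I = I_cm + Md² gives I = 0.019043 + (0.379)(0.391)² = 0.076985 kg·m².

0.0770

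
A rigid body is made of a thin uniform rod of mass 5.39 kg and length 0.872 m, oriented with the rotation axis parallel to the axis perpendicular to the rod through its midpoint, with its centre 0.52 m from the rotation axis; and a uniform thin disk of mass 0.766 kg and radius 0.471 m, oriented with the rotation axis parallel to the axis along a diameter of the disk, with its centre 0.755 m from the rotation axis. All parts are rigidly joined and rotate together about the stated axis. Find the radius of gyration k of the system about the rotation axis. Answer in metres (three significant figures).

Thin rod: I_cm = (1/12)ML² = (1/12)(5.39)(0.872)² = 0.34154 kg m²; centre at d = 0.52 m, so I = I_cm + Md² gives I = 0.34154 + (5.39)(0.52)² = 1.799 kg m².
Thin disk: I_cm = (1/4)MR² = (1/4)(0.766)(0.471)² = 0.042483 kg m²; centre at d = 0.755 m, so I = I_cm + Md² gives I = 0.042483 + (0.766)(0.755)² = 0.47912 kg m².
Total I = 2.2781 kg m²; total mass M = 6.156 kg.
k = √(I/M) = √(2.2781/6.156) = 0.60833 m.

0.608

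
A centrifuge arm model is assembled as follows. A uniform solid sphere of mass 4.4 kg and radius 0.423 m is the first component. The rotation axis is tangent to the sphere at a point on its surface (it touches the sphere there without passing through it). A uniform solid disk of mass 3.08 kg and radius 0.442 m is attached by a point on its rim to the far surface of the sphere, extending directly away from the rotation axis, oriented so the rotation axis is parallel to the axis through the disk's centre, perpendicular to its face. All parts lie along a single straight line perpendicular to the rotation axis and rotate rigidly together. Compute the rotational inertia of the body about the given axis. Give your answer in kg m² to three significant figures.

6.51

Solid sphere: I_cm = (2/5)MR² = (2/5)(4.4)(0.423)² = 0.31492 kg m²; centre at d = 0.423 m, so the parallel axis theorem gives I = 0.31492 + (4.4)(0.423)² = 1.1022 kg m².
Solid disk: I_cm = (1/2)MR² = (1/2)(3.08)(0.442)² = 0.30086 kg m²; centre at d = 0.423 + 0.423 + 0.442 = 1.288 m, so the parallel axis theorem gives I = 0.30086 + (3.08)(1.288)² = 5.4104 kg m².
Total I = 1.1022 + 5.4104 = 6.5126 kg m².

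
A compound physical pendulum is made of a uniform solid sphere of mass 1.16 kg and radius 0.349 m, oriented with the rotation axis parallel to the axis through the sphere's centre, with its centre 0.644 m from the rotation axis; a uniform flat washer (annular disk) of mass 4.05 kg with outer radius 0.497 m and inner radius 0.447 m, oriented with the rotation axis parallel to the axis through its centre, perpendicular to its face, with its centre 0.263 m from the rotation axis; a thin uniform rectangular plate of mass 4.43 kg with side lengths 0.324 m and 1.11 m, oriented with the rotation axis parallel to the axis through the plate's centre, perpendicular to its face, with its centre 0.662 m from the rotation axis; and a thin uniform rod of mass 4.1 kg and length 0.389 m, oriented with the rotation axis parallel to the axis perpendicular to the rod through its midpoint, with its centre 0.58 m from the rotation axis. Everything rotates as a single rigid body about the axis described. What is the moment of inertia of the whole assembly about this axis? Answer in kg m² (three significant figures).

Solid sphere: I_cm = (2/5)MR² = (2/5)(1.16)(0.349)² = 0.056516 kg m²; centre at d = 0.644 m, so I = I_cm + Md² gives I = 0.056516 + (1.16)(0.644)² = 0.53761 kg m².
Annular disk: I_cm = (1/2)M(R²+r²) = (1/2)(4.05)[(0.497)² + (0.447)²] = 0.90481 kg m²; centre at d = 0.263 m, so I = I_cm + Md² gives I = 0.90481 + (4.05)(0.263)² = 1.1849 kg m².
Rectangular plate: I_cm = (1/12)M(a²+b²) = (1/12)(4.43)[(0.324)² + (1.11)²] = 0.4936 kg m²; centre at d = 0.662 m, so I = I_cm + Md² gives I = 0.4936 + (4.43)(0.662)² = 2.435 kg m².
Thin rod: I_cm = (1/12)ML² = (1/12)(4.1)(0.389)² = 0.051701 kg m²; centre at d = 0.58 m, so I = I_cm + Md² gives I = 0.051701 + (4.1)(0.58)² = 1.4309 kg m².
Total I = 0.53761 + 1.1849 + 2.435 + 1.4309 = 5.5885 kg m².

5.59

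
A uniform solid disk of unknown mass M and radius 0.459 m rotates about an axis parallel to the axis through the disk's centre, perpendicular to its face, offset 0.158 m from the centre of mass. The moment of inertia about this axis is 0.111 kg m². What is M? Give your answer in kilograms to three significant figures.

0.852

I = I_cm + Md² = (1/2)MR² + Md² = M·[0.5·(0.459)² + (0.158)²] = M·0.1303.
So M = 0.111 / 0.1303 = 0.85185 kg.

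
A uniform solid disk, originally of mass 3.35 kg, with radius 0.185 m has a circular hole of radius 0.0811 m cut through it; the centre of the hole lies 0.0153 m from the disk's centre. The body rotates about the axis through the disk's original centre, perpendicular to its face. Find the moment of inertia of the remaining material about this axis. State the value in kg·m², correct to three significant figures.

Unpierced body about its centre: I₀ = (1/2)MR² = (1/2)(3.35)(0.185)² = 0.057327 kg·m².
The removed disk has mass m = M·(r/R)² = (3.35)(0.0811/0.185)² = 0.64379 kg (same uniform areal density).
Its moment of inertia about the rotation axis (parallel-axis theorem): I_hole = (1/2)mr² + md² = (1/2)(0.64379)(0.0811)² + (0.64379)(0.0153)² = 0.0022679 kg·m².
Treating the hole as negative mass, I = I₀ − I_hole = 0.057327 − 0.0022679 = 0.055059 kg·m².

0.0551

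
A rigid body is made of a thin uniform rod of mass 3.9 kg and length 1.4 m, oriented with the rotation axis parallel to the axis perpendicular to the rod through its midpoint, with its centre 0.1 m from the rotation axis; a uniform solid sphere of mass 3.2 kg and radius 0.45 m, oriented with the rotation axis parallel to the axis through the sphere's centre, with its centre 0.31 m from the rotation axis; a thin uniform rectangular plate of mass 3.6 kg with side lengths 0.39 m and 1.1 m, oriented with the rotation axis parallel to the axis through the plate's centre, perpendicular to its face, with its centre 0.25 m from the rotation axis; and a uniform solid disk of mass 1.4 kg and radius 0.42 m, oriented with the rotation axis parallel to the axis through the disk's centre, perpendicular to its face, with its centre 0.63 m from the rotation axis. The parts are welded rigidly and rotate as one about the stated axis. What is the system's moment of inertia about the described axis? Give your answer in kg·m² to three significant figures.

Thin rod: I_cm = (1/12)ML² = (1/12)(3.9)(1.4)² = 0.637 kg·m²; centre at d = 0.1 m, so I = I_cm + Md² gives I = 0.637 + (3.9)(0.1)² = 0.676 kg·m².
Solid sphere: I_cm = (2/5)MR² = (2/5)(3.2)(0.45)² = 0.2592 kg·m²; centre at d = 0.31 m, so I = I_cm + Md² gives I = 0.2592 + (3.2)(0.31)² = 0.56672 kg·m².
Rectangular plate: I_cm = (1/12)M(a²+b²) = (1/12)(3.6)[(0.39)² + (1.1)²] = 0.40863 kg·m²; centre at d = 0.25 m, so I = I_cm + Md² gives I = 0.40863 + (3.6)(0.25)² = 0.63363 kg·m².
Solid disk: I_cm = (1/2)MR² = (1/2)(1.4)(0.42)² = 0.12348 kg·m²; centre at d = 0.63 m, so I = I_cm + Md² gives I = 0.12348 + (1.4)(0.63)² = 0.67914 kg·m².
Total I = 0.676 + 0.56672 + 0.63363 + 0.67914 = 2.5555 kg·m².

2.56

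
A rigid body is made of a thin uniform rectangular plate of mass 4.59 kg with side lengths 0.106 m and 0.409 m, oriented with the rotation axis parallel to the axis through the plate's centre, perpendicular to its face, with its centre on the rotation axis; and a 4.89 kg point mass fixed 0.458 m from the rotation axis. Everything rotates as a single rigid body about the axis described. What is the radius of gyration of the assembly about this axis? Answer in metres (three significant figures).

0.340

Rectangular plate: I_cm = (1/12)M(a²+b²) = (1/12)(4.59)[(0.106)² + (0.409)²] = 0.068283 kg m²; axis through the centre, so I = 0.068283 kg m².
Point mass: I_cm = 0; centre at d = 0.458 m, so I = I_cm + Md² gives I = 0 + (4.89)(0.458)² = 1.0257 kg m².
Total I = 1.094 kg m²; total mass M = 9.48 kg.
k = √(I/M) = √(1.094/9.48) = 0.33971 m.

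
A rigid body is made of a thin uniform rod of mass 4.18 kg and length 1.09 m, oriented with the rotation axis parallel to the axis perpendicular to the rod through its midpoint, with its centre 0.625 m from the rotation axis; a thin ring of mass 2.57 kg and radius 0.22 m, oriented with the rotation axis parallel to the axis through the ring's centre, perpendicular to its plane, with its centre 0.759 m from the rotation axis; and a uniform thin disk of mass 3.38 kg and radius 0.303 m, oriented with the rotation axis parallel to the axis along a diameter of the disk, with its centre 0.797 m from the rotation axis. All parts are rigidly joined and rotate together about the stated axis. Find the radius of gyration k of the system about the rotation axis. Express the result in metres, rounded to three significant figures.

0.762

Thin rod: I_cm = (1/12)ML² = (1/12)(4.18)(1.09)² = 0.41385 kg m²; centre at d = 0.625 m, so I = I_cm + Md² gives I = 0.41385 + (4.18)(0.625)² = 2.0467 kg m².
Thin ring: I_cm = MR² = (2.57)(0.22)² = 0.12439 kg m²; centre at d = 0.759 m, so I = I_cm + Md² gives I = 0.12439 + (2.57)(0.759)² = 1.6049 kg m².
Thin disk: I_cm = (1/4)MR² = (1/4)(3.38)(0.303)² = 0.077579 kg m²; centre at d = 0.797 m, so I = I_cm + Md² gives I = 0.077579 + (3.38)(0.797)² = 2.2246 kg m².
Total I = 5.8762 kg m²; total mass M = 10.13 kg.
k = √(I/M) = √(5.8762/10.13) = 0.76163 m.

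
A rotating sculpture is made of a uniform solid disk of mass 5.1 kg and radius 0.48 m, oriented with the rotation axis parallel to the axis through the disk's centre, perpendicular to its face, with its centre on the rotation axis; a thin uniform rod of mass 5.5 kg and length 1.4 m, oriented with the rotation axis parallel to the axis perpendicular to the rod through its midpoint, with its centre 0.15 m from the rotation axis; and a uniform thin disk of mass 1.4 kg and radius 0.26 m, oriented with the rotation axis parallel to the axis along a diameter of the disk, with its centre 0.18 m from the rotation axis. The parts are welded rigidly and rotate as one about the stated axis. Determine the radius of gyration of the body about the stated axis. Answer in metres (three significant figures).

0.374

Solid disk: I_cm = (1/2)MR² = (1/2)(5.1)(0.48)² = 0.58752 kg·m²; axis through the centre, so I = 0.58752 kg·m².
Thin rod: I_cm = (1/12)ML² = (1/12)(5.5)(1.4)² = 0.89833 kg·m²; centre at d = 0.15 m, so I = I_cm + Md² gives I = 0.89833 + (5.5)(0.15)² = 1.0221 kg·m².
Thin disk: I_cm = (1/4)MR² = (1/4)(1.4)(0.26)² = 0.02366 kg·m²; centre at d = 0.18 m, so I = I_cm + Md² gives I = 0.02366 + (1.4)(0.18)² = 0.06902 kg·m².
Total I = 1.6786 kg·m²; total mass M = 12 kg.
k = √(I/M) = √(1.6786/12) = 0.37401 m.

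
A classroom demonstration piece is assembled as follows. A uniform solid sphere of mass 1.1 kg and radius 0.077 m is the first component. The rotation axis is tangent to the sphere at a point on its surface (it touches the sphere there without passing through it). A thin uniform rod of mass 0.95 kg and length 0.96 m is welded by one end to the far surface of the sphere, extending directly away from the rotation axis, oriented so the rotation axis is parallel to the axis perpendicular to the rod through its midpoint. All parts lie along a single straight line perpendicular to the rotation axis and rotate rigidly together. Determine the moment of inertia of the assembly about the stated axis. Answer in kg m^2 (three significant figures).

Solid sphere: I_cm = (2/5)MR² = (2/5)(1.1)(0.077)² = 0.0026088 kg m^2; centre at d = 0.077 m, so I = I_cm + Md² gives I = 0.0026088 + (1.1)(0.077)² = 0.0091307 kg m^2.
Thin rod: I_cm = (1/12)ML² = (1/12)(0.95)(0.96)² = 0.07296 kg m^2; centre at d = 0.077 + 0.077 + 0.48 = 0.634 m, so I = I_cm + Md² gives I = 0.07296 + (0.95)(0.634)² = 0.45482 kg m^2.
Total I = 0.0091307 + 0.45482 = 0.46395 kg m^2.

0.464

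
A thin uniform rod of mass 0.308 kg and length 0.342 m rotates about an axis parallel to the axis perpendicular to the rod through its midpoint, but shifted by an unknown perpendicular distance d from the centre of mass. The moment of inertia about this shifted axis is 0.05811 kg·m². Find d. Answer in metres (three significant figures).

About the centre-of-mass axis, I_cm = (1/12)ML² = (1/12)(0.308)(0.342)² = 0.0030021 kg·m².
Parallel axis theorem: I = I_cm + Md², so Md² = 0.05811 − 0.0030021 = 0.055108 kg·m².
d = √(0.055108 / 0.308) = 0.42299 m.

0.423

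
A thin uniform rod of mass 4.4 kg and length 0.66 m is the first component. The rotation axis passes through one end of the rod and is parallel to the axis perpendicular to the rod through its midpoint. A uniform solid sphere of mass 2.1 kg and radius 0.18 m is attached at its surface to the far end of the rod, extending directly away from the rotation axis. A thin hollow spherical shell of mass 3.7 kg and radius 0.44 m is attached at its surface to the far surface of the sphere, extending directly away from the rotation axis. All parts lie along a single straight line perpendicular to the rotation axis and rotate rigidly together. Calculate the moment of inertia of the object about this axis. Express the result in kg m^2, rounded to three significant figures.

10.5

Thin rod: I_cm = (1/12)ML² = (1/12)(4.4)(0.66)² = 0.15972 kg m^2; centre at d = 0.33 m, so I = I_cm + Md² gives I = 0.15972 + (4.4)(0.33)² = 0.63888 kg m^2.
Solid sphere: I_cm = (2/5)MR² = (2/5)(2.1)(0.18)² = 0.027216 kg m^2; centre at d = 0.33 + 0.33 + 0.18 = 0.84 m, so I = I_cm + Md² gives I = 0.027216 + (2.1)(0.84)² = 1.509 kg m^2.
Spherical shell: I_cm = (2/3)MR² = (2/3)(3.7)(0.44)² = 0.47755 kg m^2; centre at d = 0.33 + 0.33 + 0.18 + 0.18 + 0.44 = 1.46 m, so I = I_cm + Md² gives I = 0.47755 + (3.7)(1.46)² = 8.3645 kg m^2.
Total I = 0.63888 + 1.509 + 8.3645 = 10.512 kg m^2.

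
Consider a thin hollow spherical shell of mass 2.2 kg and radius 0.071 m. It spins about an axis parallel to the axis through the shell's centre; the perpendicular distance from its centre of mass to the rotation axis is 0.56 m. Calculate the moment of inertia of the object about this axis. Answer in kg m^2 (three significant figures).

0.697

I_cm = (2/3)MR² = (2/3)(2.2)(0.071)² = 0.0073935 kg m^2; centre at d = 0.56 m, so I = I_cm + Md² gives I = 0.0073935 + (2.2)(0.56)² = 0.69731 kg m^2.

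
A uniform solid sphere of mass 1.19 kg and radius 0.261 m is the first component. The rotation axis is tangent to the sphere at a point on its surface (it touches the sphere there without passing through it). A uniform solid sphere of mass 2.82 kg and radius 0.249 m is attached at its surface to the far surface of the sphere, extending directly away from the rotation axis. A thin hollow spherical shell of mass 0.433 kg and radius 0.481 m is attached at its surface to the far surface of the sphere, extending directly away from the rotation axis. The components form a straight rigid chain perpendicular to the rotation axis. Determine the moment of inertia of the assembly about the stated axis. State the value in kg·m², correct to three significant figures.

Solid sphere: I_cm = (2/5)MR² = (2/5)(1.19)(0.261)² = 0.032426 kg·m²; centre at d = 0.261 m, so the parallel axis theorem gives I = 0.032426 + (1.19)(0.261)² = 0.11349 kg·m².
Solid sphere: I_cm = (2/5)MR² = (2/5)(2.82)(0.249)² = 0.069937 kg·m²; centre at d = 0.261 + 0.261 + 0.249 = 0.771 m, so the parallel axis theorem gives I = 0.069937 + (2.82)(0.771)² = 1.7463 kg·m².
Spherical shell: I_cm = (2/3)MR² = (2/3)(0.433)(0.481)² = 0.066786 kg·m²; centre at d = 0.261 + 0.261 + 0.249 + 0.249 + 0.481 = 1.501 m, so the parallel axis theorem gives I = 0.066786 + (0.433)(1.501)² = 1.0423 kg·m².
Total I = 0.11349 + 1.7463 + 1.0423 = 2.9021 kg·m².

2.90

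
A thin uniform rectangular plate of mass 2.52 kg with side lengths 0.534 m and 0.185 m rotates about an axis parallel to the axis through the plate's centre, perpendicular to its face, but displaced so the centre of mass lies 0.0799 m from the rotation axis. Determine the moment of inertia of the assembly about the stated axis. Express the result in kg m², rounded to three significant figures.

I_cm = (1/12)M(a²+b²) = (1/12)(2.52)[(0.534)² + (0.185)²] = 0.06707 kg m²; centre at d = 0.0799 m, so the parallel axis theorem gives I = 0.06707 + (2.52)(0.0799)² = 0.083158 kg m².

0.0832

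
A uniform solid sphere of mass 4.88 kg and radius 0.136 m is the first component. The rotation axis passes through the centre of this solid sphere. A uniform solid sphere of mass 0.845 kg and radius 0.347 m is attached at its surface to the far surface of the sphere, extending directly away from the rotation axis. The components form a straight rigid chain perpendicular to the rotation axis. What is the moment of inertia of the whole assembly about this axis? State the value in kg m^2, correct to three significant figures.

Solid sphere: I_cm = (2/5)MR² = (2/5)(4.88)(0.136)² = 0.036104 kg m^2; axis through the centre, so I = 0.036104 kg m^2.
Solid sphere: I_cm = (2/5)MR² = (2/5)(0.845)(0.347)² = 0.040698 kg m^2; centre at d = 0.136 + 0.347 = 0.483 m, so the parallel axis theorem gives I = 0.040698 + (0.845)(0.483)² = 0.23783 kg m^2.
Total I = 0.036104 + 0.23783 = 0.27393 kg m^2.

0.274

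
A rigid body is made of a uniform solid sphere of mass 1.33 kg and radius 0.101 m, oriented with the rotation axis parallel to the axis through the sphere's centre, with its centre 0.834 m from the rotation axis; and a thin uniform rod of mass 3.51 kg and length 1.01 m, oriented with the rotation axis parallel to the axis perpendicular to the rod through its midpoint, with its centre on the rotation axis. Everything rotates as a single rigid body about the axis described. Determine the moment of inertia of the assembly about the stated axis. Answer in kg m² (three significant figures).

Solid sphere: I_cm = (2/5)MR² = (2/5)(1.33)(0.101)² = 0.0054269 kg m²; centre at d = 0.834 m, so I = I_cm + Md² gives I = 0.0054269 + (1.33)(0.834)² = 0.93052 kg m².
Thin rod: I_cm = (1/12)ML² = (1/12)(3.51)(1.01)² = 0.29838 kg m²; axis through the centre, so I = 0.29838 kg m².
Total I = 0.93052 + 0.29838 = 1.2289 kg m².

1.23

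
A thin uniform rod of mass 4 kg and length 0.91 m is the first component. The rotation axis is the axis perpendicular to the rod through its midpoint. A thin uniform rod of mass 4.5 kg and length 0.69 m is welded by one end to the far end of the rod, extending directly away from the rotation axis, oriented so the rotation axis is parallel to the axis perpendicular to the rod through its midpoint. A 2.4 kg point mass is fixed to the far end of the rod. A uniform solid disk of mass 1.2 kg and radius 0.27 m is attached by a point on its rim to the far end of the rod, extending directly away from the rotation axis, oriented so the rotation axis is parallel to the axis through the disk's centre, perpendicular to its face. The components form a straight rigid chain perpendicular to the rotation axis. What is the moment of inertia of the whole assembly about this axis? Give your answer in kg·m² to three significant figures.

Thin rod: I_cm = (1/12)ML² = (1/12)(4)(0.91)² = 0.27603 kg·m²; axis through the centre, so I = 0.27603 kg·m².
Thin rod: I_cm = (1/12)ML² = (1/12)(4.5)(0.69)² = 0.17854 kg·m²; centre at d = 0.455 + 0.345 = 0.8 m, so the parallel axis theorem gives I = 0.17854 + (4.5)(0.8)² = 3.0585 kg·m².
Point mass: I_cm = 0; centre at d = 0.455 + 0.345 + 0.345 = 1.145 m, so the parallel axis theorem gives I = 0 + (2.4)(1.145)² = 3.1465 kg·m².
Solid disk: I_cm = (1/2)MR² = (1/2)(1.2)(0.27)² = 0.04374 kg·m²; centre at d = 0.455 + 0.345 + 0.345 + 0.27 = 1.415 m, so the parallel axis theorem gives I = 0.04374 + (1.2)(1.415)² = 2.4464 kg·m².
Total I = 0.27603 + 3.0585 + 3.1465 + 2.4464 = 8.9274 kg·m².

8.93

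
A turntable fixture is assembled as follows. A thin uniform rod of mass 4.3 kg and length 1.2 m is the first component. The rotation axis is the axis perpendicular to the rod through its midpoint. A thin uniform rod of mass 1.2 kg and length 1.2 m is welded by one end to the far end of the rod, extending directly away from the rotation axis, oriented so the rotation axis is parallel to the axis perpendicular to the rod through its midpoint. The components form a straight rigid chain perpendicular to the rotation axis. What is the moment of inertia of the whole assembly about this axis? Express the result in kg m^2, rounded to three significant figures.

Thin rod: I_cm = (1/12)ML² = (1/12)(4.3)(1.2)² = 0.516 kg m^2; axis through the centre, so I = 0.516 kg m^2.
Thin rod: I_cm = (1/12)ML² = (1/12)(1.2)(1.2)² = 0.144 kg m^2; centre at d = 0.6 + 0.6 = 1.2 m, so the parallel axis theorem gives I = 0.144 + (1.2)(1.2)² = 1.872 kg m^2.
Total I = 0.516 + 1.872 = 2.388 kg m^2.

2.39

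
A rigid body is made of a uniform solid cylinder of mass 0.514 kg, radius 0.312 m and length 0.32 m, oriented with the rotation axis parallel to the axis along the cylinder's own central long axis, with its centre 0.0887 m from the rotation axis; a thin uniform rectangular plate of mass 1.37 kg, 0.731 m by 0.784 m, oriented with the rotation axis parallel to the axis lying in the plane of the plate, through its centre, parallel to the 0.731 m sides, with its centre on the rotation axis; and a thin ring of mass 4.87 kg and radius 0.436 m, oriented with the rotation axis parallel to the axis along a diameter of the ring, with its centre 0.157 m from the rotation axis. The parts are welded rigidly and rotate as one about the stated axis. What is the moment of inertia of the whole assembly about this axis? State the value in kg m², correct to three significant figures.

Solid cylinder: I_cm = (1/2)MR² = (1/2)(0.514)(0.312)² = 0.025017 kg m²; centre at d = 0.0887 m, so I = I_cm + Md² gives I = 0.025017 + (0.514)(0.0887)² = 0.029061 kg m².
Rectangular plate: I_cm = (1/12)Mb² = (1/12)(1.37)(0.784)² = 0.070173 kg m²; axis through the centre, so I = 0.070173 kg m².
Thin ring: I_cm = (1/2)MR² = (1/2)(4.87)(0.436)² = 0.46288 kg m²; centre at d = 0.157 m, so I = I_cm + Md² gives I = 0.46288 + (4.87)(0.157)² = 0.58292 kg m².
Total I = 0.029061 + 0.070173 + 0.58292 = 0.68216 kg m².

0.682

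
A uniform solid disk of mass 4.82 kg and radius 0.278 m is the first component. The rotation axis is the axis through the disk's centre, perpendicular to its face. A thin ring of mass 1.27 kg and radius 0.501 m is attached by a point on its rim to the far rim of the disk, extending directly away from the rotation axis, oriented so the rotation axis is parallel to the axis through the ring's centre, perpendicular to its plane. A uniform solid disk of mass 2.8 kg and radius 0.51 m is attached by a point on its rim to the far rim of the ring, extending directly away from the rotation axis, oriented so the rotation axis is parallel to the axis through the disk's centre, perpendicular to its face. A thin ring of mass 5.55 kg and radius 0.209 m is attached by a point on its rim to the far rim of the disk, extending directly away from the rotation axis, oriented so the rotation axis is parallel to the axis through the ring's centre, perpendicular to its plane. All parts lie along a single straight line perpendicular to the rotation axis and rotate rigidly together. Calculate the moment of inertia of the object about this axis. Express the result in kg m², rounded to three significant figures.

45.8

Solid disk: I_cm = (1/2)MR² = (1/2)(4.82)(0.278)² = 0.18625 kg m²; axis through the centre, so I = 0.18625 kg m².
Thin ring: I_cm = MR² = (1.27)(0.501)² = 0.31877 kg m²; centre at d = 0.278 + 0.501 = 0.779 m, so the parallel axis theorem gives I = 0.31877 + (1.27)(0.779)² = 1.0895 kg m².
Solid disk: I_cm = (1/2)MR² = (1/2)(2.8)(0.51)² = 0.36414 kg m²; centre at d = 0.278 + 0.501 + 0.501 + 0.51 = 1.79 m, so the parallel axis theorem gives I = 0.36414 + (2.8)(1.79)² = 9.3356 kg m².
Thin ring: I_cm = MR² = (5.55)(0.209)² = 0.24243 kg m²; centre at d = 0.278 + 0.501 + 0.501 + 0.51 + 0.51 + 0.209 = 2.509 m, so the parallel axis theorem gives I = 0.24243 + (5.55)(2.509)² = 35.18 kg m².
Total I = 0.18625 + 1.0895 + 9.3356 + 35.18 = 45.791 kg m².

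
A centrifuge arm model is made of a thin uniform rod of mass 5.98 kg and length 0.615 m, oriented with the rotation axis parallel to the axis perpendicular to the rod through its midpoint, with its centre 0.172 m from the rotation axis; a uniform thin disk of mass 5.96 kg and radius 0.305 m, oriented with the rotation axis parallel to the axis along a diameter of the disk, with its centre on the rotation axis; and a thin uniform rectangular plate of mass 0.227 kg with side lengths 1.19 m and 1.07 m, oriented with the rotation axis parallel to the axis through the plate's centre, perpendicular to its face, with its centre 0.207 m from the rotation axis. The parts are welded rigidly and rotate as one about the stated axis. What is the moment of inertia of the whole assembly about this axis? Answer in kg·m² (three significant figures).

0.562

Thin rod: I_cm = (1/12)ML² = (1/12)(5.98)(0.615)² = 0.18848 kg·m²; centre at d = 0.172 m, so the parallel axis theorem gives I = 0.18848 + (5.98)(0.172)² = 0.36539 kg·m².
Thin disk: I_cm = (1/4)MR² = (1/4)(5.96)(0.305)² = 0.13861 kg·m²; axis through the centre, so I = 0.13861 kg·m².
Rectangular plate: I_cm = (1/12)M(a²+b²) = (1/12)(0.227)[(1.19)² + (1.07)²] = 0.048446 kg·m²; centre at d = 0.207 m, so the parallel axis theorem gives I = 0.048446 + (0.227)(0.207)² = 0.058172 kg·m².
Total I = 0.36539 + 0.13861 + 0.058172 = 0.56217 kg·m².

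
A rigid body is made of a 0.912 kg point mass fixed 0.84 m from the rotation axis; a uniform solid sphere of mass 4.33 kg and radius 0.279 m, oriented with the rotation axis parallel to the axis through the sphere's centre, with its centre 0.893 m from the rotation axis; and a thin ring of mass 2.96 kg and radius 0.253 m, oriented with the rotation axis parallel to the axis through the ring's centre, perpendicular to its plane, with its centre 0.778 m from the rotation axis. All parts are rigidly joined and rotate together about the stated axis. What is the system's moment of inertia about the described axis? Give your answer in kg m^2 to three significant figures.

6.21

Point mass: I_cm = 0; centre at d = 0.84 m, so the parallel axis theorem gives I = 0 + (0.912)(0.84)² = 0.64351 kg m^2.
Solid sphere: I_cm = (2/5)MR² = (2/5)(4.33)(0.279)² = 0.13482 kg m^2; centre at d = 0.893 m, so the parallel axis theorem gives I = 0.13482 + (4.33)(0.893)² = 3.5878 kg m^2.
Thin ring: I_cm = MR² = (2.96)(0.253)² = 0.18947 kg m^2; centre at d = 0.778 m, so the parallel axis theorem gives I = 0.18947 + (2.96)(0.778)² = 1.9811 kg m^2.
Total I = 0.64351 + 3.5878 + 1.9811 = 6.2124 kg m^2.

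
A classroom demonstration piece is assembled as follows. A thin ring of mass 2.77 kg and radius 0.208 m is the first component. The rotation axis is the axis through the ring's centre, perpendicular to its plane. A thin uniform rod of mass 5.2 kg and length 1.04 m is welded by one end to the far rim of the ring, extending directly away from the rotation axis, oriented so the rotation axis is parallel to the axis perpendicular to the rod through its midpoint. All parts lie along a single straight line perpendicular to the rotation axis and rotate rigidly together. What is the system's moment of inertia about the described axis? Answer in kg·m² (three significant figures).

3.34

Thin ring: I_cm = MR² = (2.77)(0.208)² = 0.11984 kg·m²; axis through the centre, so I = 0.11984 kg·m².
Thin rod: I_cm = (1/12)ML² = (1/12)(5.2)(1.04)² = 0.46869 kg·m²; centre at d = 0.208 + 0.52 = 0.728 m, so the parallel axis theorem gives I = 0.46869 + (5.2)(0.728)² = 3.2246 kg·m².
Total I = 0.11984 + 3.2246 = 3.3445 kg·m².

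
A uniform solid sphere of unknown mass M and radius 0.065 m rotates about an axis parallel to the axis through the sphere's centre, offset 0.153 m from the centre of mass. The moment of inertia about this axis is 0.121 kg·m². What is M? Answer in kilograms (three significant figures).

4.82

I = I_cm + Md² = (2/5)MR² + Md² = M·[0.4·(0.065)² + (0.153)²] = M·0.025099.
So M = 0.121 / 0.025099 = 4.8209 kg.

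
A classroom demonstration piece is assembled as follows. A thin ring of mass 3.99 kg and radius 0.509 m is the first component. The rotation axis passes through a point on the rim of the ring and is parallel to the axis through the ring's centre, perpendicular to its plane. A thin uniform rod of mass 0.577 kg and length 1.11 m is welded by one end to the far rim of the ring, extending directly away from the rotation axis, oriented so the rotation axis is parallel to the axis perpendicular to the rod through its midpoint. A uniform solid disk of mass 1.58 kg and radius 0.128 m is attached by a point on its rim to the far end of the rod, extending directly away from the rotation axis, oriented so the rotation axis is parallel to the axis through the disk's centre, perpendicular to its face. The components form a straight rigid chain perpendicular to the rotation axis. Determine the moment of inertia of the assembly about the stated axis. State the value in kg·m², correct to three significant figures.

Thin ring: I_cm = MR² = (3.99)(0.509)² = 1.0337 kg·m²; centre at d = 0.509 m, so I = I_cm + Md² gives I = 1.0337 + (3.99)(0.509)² = 2.0675 kg·m².
Thin rod: I_cm = (1/12)ML² = (1/12)(0.577)(1.11)² = 0.059243 kg·m²; centre at d = 0.509 + 0.509 + 0.555 = 1.573 m, so I = I_cm + Md² gives I = 0.059243 + (0.577)(1.573)² = 1.4869 kg·m².
Solid disk: I_cm = (1/2)MR² = (1/2)(1.58)(0.128)² = 0.012943 kg·m²; centre at d = 0.509 + 0.509 + 0.555 + 0.555 + 0.128 = 2.256 m, so I = I_cm + Md² gives I = 0.012943 + (1.58)(2.256)² = 8.0544 kg·m².
Total I = 2.0675 + 1.4869 + 8.0544 = 11.609 kg·m².

11.6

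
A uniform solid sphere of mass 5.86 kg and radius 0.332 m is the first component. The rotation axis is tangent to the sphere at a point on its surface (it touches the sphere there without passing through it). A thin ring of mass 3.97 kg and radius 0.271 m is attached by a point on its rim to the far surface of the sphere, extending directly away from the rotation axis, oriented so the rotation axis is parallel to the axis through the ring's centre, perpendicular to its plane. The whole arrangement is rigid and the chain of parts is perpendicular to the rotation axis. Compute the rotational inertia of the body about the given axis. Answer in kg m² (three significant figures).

4.67

Solid sphere: I_cm = (2/5)MR² = (2/5)(5.86)(0.332)² = 0.25837 kg m²; centre at d = 0.332 m, so I = I_cm + Md² gives I = 0.25837 + (5.86)(0.332)² = 0.90428 kg m².
Thin ring: I_cm = MR² = (3.97)(0.271)² = 0.29156 kg m²; centre at d = 0.332 + 0.332 + 0.271 = 0.935 m, so I = I_cm + Md² gives I = 0.29156 + (3.97)(0.935)² = 3.7622 kg m².
Total I = 0.90428 + 3.7622 = 4.6665 kg m².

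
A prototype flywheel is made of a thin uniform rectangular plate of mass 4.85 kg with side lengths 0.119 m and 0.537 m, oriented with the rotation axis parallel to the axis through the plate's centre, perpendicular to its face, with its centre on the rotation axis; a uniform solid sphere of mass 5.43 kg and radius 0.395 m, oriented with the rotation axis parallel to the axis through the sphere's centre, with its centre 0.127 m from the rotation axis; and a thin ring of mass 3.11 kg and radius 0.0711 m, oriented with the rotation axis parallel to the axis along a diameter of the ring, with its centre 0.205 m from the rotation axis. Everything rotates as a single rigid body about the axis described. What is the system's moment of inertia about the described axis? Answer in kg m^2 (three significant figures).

Rectangular plate: I_cm = (1/12)M(a²+b²) = (1/12)(4.85)[(0.119)² + (0.537)²] = 0.12227 kg m^2; axis through the centre, so I = 0.12227 kg m^2.
Solid sphere: I_cm = (2/5)MR² = (2/5)(5.43)(0.395)² = 0.33889 kg m^2; centre at d = 0.127 m, so I = I_cm + Md² gives I = 0.33889 + (5.43)(0.127)² = 0.42647 kg m^2.
Thin ring: I_cm = (1/2)MR² = (1/2)(3.11)(0.0711)² = 0.0078609 kg m^2; centre at d = 0.205 m, so I = I_cm + Md² gives I = 0.0078609 + (3.11)(0.205)² = 0.13856 kg m^2.
Total I = 0.12227 + 0.42647 + 0.13856 = 0.6873 kg m^2.

0.687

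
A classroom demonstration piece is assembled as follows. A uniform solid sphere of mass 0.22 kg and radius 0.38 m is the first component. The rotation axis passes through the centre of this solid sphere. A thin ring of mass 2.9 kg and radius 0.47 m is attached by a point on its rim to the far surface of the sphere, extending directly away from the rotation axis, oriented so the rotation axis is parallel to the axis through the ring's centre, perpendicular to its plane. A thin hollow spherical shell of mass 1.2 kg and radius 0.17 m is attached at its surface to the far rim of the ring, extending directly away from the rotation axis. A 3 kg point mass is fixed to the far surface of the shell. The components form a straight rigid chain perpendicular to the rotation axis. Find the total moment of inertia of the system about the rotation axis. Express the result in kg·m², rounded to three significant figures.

13.7

Solid sphere: I_cm = (2/5)MR² = (2/5)(0.22)(0.38)² = 0.012707 kg·m²; axis through the centre, so I = 0.012707 kg·m².
Thin ring: I_cm = MR² = (2.9)(0.47)² = 0.64061 kg·m²; centre at d = 0.38 + 0.47 = 0.85 m, so I = I_cm + Md² gives I = 0.64061 + (2.9)(0.85)² = 2.7359 kg·m².
Spherical shell: I_cm = (2/3)MR² = (2/3)(1.2)(0.17)² = 0.02312 kg·m²; centre at d = 0.38 + 0.47 + 0.47 + 0.17 = 1.49 m, so I = I_cm + Md² gives I = 0.02312 + (1.2)(1.49)² = 2.6872 kg·m².
Point mass: I_cm = 0; centre at d = 0.38 + 0.47 + 0.47 + 0.17 + 0.17 = 1.66 m, so I = I_cm + Md² gives I = 0 + (3)(1.66)² = 8.2668 kg·m².
Total I = 0.012707 + 2.7359 + 2.6872 + 8.2668 = 13.703 kg·m².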